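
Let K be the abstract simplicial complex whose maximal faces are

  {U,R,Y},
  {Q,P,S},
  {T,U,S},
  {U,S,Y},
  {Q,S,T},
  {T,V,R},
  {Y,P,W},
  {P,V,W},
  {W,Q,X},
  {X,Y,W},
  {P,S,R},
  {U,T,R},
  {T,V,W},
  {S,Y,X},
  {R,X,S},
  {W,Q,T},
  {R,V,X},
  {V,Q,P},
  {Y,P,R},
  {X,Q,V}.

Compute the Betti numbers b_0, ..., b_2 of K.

b_0 = 1, b_1 = 1, b_2 = 0.

We work with the vertex ordering P < Q < R < S < T < U < V < W < X < Y. The simplices of K, each written with vertices in increasing order, are:

  0-simplices (10): P, Q, R, S, T, U, V, W, X, Y
  1-simplices (30): PQ, PR, PS, PV, PW, PY, QS, QT, QV, QW, QX, RS, RT, RU, RV, RX, RY, ST, SU, SX, SY, TU, TV, TW, UY, VW, VX, WX, WY, XY
  2-simplices (20): PQS, PQV, PRS, PRY, PVW, PWY, QST, QTW, QVX, QWX, RSX, RTU, RTV, RUY, RVX, STU, SUY, SXY, TVW, WXY

Hence C_0 ≅ Z^10, C_1 ≅ Z^30, C_2 ≅ Z^20.

∂_1: C_1 → C_0 sends each edge [p,q] (with p < q) to q − p. For instance
  ∂QW = W − Q.
This gives a 10×30 integer matrix of rank 9; reducing to Smith normal form yields diagonal entries (1,1,1,1,1,1,1,1,1).

The boundary map ∂_2: C_2 → C_1 acts by ∂[p,q,r] = [q,r] − [p,r] + [p,q]. For instance
  ∂PQV = QV − PV + PQ,
  ∂PVW = VW − PW + PV.
The 30×20 boundary matrix has rank 20 and Smith normal form diag(1,1,1,1,1,1,1,1,1,1,1,1,1,1,1,1,1,1,1,2).

From H_k ≅ ker(∂_k) / im(∂_{k+1}) we obtain:

  H_0: rank C_0 − rank ∂_1 = 10 − 9 = 1, and the invariant factors of ∂_1 are all 1, so H_0 = Z.
  H_1: rank ker ∂_1 − rank ∂_2 = (30 − 9) − 20 = 1, and ∂_2 has invariant factor 2 > 1, so H_1 = Z ⊕ Z/2Z.
  H_2: rank ker ∂_2 − rank ∂_3 = (20 − 20) − 0 = 0, and there is no ∂_3, so H_2 = 0.

Hence the Betti numbers are b_0 = 1, b_1 = 1, b_2 = 0.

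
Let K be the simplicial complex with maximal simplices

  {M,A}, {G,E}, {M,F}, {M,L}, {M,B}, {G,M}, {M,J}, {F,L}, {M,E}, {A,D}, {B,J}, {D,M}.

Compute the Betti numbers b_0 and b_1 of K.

Fix the vertex order A < B < D < E < F < G < J < L < M and write every simplex with vertices in increasing order. Then dim K = 1 and the simplices of K are:

  0-simplices (9): A, B, D, E, F, G, J, L, M
  1-simplices (12): AD, AM, BJ, BM, DM, EG, EM, FL, FM, GM, JM, LM

Hence C_0 ≅ Z^9, C_1 ≅ Z^12.

Boundary ∂_1: C_1 → C_0 is given by ∂[p,q] = [q] − [p]. For instance
  ∂JM = M − J.
This gives a 9×12 integer matrix of rank 8; reducing to Smith normal form yields diagonal entries (1,1,1,1,1,1,1,1).

From H_k ≅ ker(∂_k) / im(∂_{k+1}) we obtain:

  H_0: rank C_0 − rank ∂_1 = 9 − 8 = 1, and the invariant factors of ∂_1 are all 1, so H_0 ≅ Z.
  H_1: rank ker ∂_1 − rank ∂_2 = (12 − 8) − 0 = 4, and there is no ∂_2, so H_1 ≅ Z^4.

As a check, the Euler characteristic is 9 − 12 = -3, which agrees with 1 − 4 = -3.
(K is a triangulation of a wedge of 4 circles.)

Hence the Betti numbers are b_0 = 1, b_1 = 4.

b_0 = 1, b_1 = 4.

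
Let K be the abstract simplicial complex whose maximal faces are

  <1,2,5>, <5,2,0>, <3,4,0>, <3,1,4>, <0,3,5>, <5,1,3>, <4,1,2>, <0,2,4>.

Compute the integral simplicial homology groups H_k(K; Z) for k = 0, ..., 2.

K has 6 vertices, 12 edges, 8 triangles.
rank ∂_0 = 0, rank ∂_1 = 5 ⇒ b_0 = 6 − 0 − 5 = 1; all invariant factors of ∂_1 are 1 so no torsion. So H_0 = Z.
rank ∂_1 = 5, rank ∂_2 = 7 ⇒ b_1 = 12 − 5 − 7 = 0; all invariant factors of ∂_2 are 1 so no torsion. So H_1 = 0.
rank ∂_2 = 7, rank ∂_3 = 0 ⇒ b_2 = 8 − 7 − 0 = 1. So H_2 = Z.

H_0 ≅ Z,  H_1 = 0,  H_2 ≅ Z.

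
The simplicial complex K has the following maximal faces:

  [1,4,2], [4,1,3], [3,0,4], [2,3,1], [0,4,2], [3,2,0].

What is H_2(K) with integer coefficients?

Order the vertices as 0 < 1 < 2 < 3 < 4. Listing each simplex with vertices in this order, K has dimension 2 with simplices:

  0-simplices (5): [0], [1], [2], [3], [4]
  1-simplices (9): [0,2], [0,3], [0,4], [1,2], [1,3], [1,4], [2,3], [2,4], [3,4]
  2-simplices (6): [0,2,3], [0,2,4], [0,3,4], [1,2,3], [1,2,4], [1,3,4]

giving chain groups C_0 ≅ Z^5, C_1 ≅ Z^9, C_2 ≅ Z^6.

Boundary ∂_1: C_1 → C_0 sends each edge [p,q] (with p < q) to q − p. For instance
  ∂[0,2] = [2] − [0].
The resulting 5×9 matrix has rank 4, and its Smith normal form has invariant factors (1,1,1,1).

∂_2: C_2 → C_1 sends each 2-simplex [p,q,r] to [q,r] − [p,r] + [p,q]. For instance
  ∂[1,3,4] = [3,4] − [1,4] + [1,3],
  ∂[1,2,4] = [2,4] − [1,4] + [1,2].
As a 9×6 matrix over Z this has rank 5, with invariant factors (1,1,1,1,1).

From H_k ≅ ker(∂_k) / im(∂_{k+1}) we obtain:

  H_2: rank ker ∂_2 − rank ∂_3 = (6 − 5) − 0 = 1, and there is no ∂_3, so H_2 = Z.

H_2 = Z.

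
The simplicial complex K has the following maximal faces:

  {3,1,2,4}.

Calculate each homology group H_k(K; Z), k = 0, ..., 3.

Fix the vertex order 1 < 2 < 3 < 4 and write every simplex with vertices in increasing order. Then dim K = 3 and the simplices of K are:

  0-simplices (4): [1], [2], [3], [4]
  1-simplices (6): [1,2], [1,3], [1,4], [2,3], [2,4], [3,4]
  2-simplices (4): [1,2,3], [1,2,4], [1,3,4], [2,3,4]
  3-simplices (1): [1,2,3,4]

giving chain groups C_0 ≅ Z^4, C_1 ≅ Z^6, C_2 ≅ Z^4, C_3 ≅ Z^1.

The boundary map ∂_1: C_1 → C_0 sends each edge [p,q] (with p < q) to q − p. For instance
  ∂[1,3] = [3] − [1].
As a 4×6 matrix over Z this has rank 3, with invariant factors (1,1,1).

Boundary ∂_2: C_2 → C_1 sends each 2-simplex [p,q,r] to [q,r] − [p,r] + [p,q]. For instance
  ∂[1,2,4] = [2,4] − [1,4] + [1,2],
  ∂[1,2,3] = [2,3] − [1,3] + [1,2].
The resulting 6×4 matrix has rank 3, and its Smith normal form has invariant factors (1,1,1).

The boundary map ∂_3: C_3 → C_2 sends each 3-simplex σ to the alternating sum Σ_i (−1)^i (σ with its i-th vertex removed). For instance
  ∂[1,2,3,4] = [2,3,4] − [1,3,4] + [1,2,4] − [1,2,3].
As a 4×1 matrix over Z this has rank 1, with invariant factors (1).

From H_k ≅ ker(∂_k) / im(∂_{k+1}) we obtain:

  H_0: rank C_0 − rank ∂_1 = 4 − 3 = 1, and the invariant factors of ∂_1 are all 1, so H_0 = Z.
  H_1: rank ker ∂_1 − rank ∂_2 = (6 − 3) − 3 = 0, and the invariant factors of ∂_2 are all 1, so H_1 = 0.
  H_2: rank ker ∂_2 − rank ∂_3 = (4 − 3) − 1 = 0, and the invariant factors of ∂_3 are all 1, so H_2 = 0.
  H_3: rank ker ∂_3 − rank ∂_4 = (1 − 1) − 0 = 0, and there is no ∂_4, so H_3 = 0.

As a check, the Euler characteristic is 4 − 6 + 4 − 1 = 1, which agrees with 1 − 0 + 0 − 0 = 1.

H_0 ≅ Z,  H_1 = 0,  H_2 = 0,  H_3 = 0.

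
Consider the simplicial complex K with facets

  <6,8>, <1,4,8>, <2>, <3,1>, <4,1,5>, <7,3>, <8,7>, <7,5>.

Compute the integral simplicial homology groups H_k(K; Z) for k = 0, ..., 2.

H_0 = Z^2,  H_1 = Z^2,  H_2 = 0.

We work with the vertex ordering 1 < 2 < 3 < 4 < 5 < 6 < 7 < 8. The simplices of K, each written with vertices in increasing order, are:

  0-simplices (8): [1], [2], [3], [4], [5], [6], [7], [8]
  1-simplices (10): [1,3], [1,4], [1,5], [1,8], [3,7], [4,5], [4,8], [5,7], [6,8], [7,8]
  2-simplices (2): [1,4,5], [1,4,8]

so the chain groups are C_0 ≅ Z^8, C_1 ≅ Z^10, C_2 ≅ Z^2.

The boundary map ∂_1: C_1 → C_0 maps an edge to its endpoints' difference, ∂[p,q] = q − p. For instance
  ∂[7,8] = [8] − [7].
This gives a 8×10 integer matrix of rank 6; reducing to Smith normal form yields diagonal entries (1,1,1,1,1,1).

∂_2: C_2 → C_1 sends each 2-simplex [p,q,r] to [q,r] − [p,r] + [p,q]. For instance
  ∂[1,4,5] = [4,5] − [1,5] + [1,4],
  ∂[1,4,8] = [4,8] − [1,8] + [1,4].
The resulting 10×2 matrix has rank 2, and its Smith normal form has invariant factors (1,1).

Reading off H_k = ker ∂_k / im ∂_{k+1}:

  H_0: rank C_0 − rank ∂_1 = 8 − 6 = 2, and the invariant factors of ∂_1 are all 1, so H_0 = Z^2.
  H_1: rank ker ∂_1 − rank ∂_2 = (10 − 6) − 2 = 2, and the invariant factors of ∂_2 are all 1, so H_1 = Z^2.
  H_2: rank ker ∂_2 − rank ∂_3 = (2 − 2) − 0 = 0, and there is no ∂_3, so H_2 = 0.

As a check, the Euler characteristic is 8 − 10 + 2 = 0, which agrees with 2 − 2 + 0 = 0.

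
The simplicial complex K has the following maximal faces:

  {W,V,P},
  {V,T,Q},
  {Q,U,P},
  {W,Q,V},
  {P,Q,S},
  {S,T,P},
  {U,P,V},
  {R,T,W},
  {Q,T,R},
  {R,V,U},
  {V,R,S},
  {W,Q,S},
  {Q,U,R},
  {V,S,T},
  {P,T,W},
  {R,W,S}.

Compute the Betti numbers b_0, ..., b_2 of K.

b_0 = 1, b_1 = 2, b_2 = 1.

Take the total order P < Q < R < S < T < U < V < W on the vertex set. Then K (dimension 2) consists of the simplices:

  0-simplices (8): P, Q, R, S, T, U, V, W
  1-simplices (24): PQ, PS, PT, PU, PV, PW, QR, QS, QT, QU, QV, QW, RS, RT, RU, RV, RW, ST, SV, SW, TV, TW, UV, VW
  2-simplices (16): PQS, PQU, PST, PTW, PUV, PVW, QRT, QRU, QSW, QTV, QVW, RSV, RSW, RTW, RUV, STV

giving chain groups C_0 ≅ Z^8, C_1 ≅ Z^24, C_2 ≅ Z^16.

Boundary ∂_1: C_1 → C_0 maps an edge to its endpoints' difference, ∂[p,q] = q − p. For instance
  ∂PW = W − P.
The resulting 8×24 matrix has rank 7, and its Smith normal form has invariant factors (1,1,1,1,1,1,1).

Boundary ∂_2: C_2 → C_1 maps a triangle to the signed sum of its edges. For instance
  ∂QVW = VW − QW + QV,
  ∂PQU = QU − PU + PQ.
The 24×16 boundary matrix has rank 15 and Smith normal form diag(1,1,1,1,1,1,1,1,1,1,1,1,1,1,1).

Computing H_k = (kernel of ∂_k) / (image of ∂_{k+1}):

  H_0: rank C_0 − rank ∂_1 = 8 − 7 = 1, and the invariant factors of ∂_1 are all 1, so H_0 ≅ Z.
  H_1: rank ker ∂_1 − rank ∂_2 = (24 − 7) − 15 = 2, and the invariant factors of ∂_2 are all 1, so H_1 ≅ Z^2.
  H_2: rank ker ∂_2 − rank ∂_3 = (16 − 15) − 0 = 1, and there is no ∂_3, so H_2 ≅ Z.

Hence the Betti numbers are b_0 = 1, b_1 = 2, b_2 = 1.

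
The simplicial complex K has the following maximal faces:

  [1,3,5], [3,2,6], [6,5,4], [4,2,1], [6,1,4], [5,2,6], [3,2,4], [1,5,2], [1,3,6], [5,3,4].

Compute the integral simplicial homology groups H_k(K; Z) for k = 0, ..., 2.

Take the total order 1 < 2 < 3 < 4 < 5 < 6 on the vertex set. Then K (dimension 2) consists of the simplices:

  0-simplices (6): [1], [2], [3], [4], [5], [6]
  1-simplices (15): [1,2], [1,3], [1,4], [1,5], [1,6], [2,3], [2,4], [2,5], [2,6], [3,4], [3,5], [3,6], [4,5], [4,6], [5,6]
  2-simplices (10): [1,2,4], [1,2,5], [1,3,5], [1,3,6], [1,4,6], [2,3,4], [2,3,6], [2,5,6], [3,4,5], [4,5,6]

giving chain groups C_0 ≅ Z^6, C_1 ≅ Z^15, C_2 ≅ Z^10.

∂_1: C_1 → C_0 is given by ∂[p,q] = [q] − [p].
The resulting 6×15 matrix has rank 5, and its Smith normal form has invariant factors (1,1,1,1,1).

Boundary ∂_2: C_2 → C_1 acts by ∂[p,q,r] = [q,r] − [p,r] + [p,q]. For instance
  ∂[2,3,4] = [3,4] − [2,4] + [2,3],
  ∂[1,3,6] = [3,6] − [1,6] + [1,3].
The 15×10 boundary matrix has rank 10 and Smith normal form diag(1,1,1,1,1,1,1,1,1,2).

Computing H_k = (kernel of ∂_k) / (image of ∂_{k+1}):

  H_0: rank C_0 − rank ∂_1 = 6 − 5 = 1, and the invariant factors of ∂_1 are all 1, so H_0 = Z.
  H_1: rank ker ∂_1 − rank ∂_2 = (15 − 5) − 10 = 0, and ∂_2 has invariant factor 2 > 1, so H_1 = Z/2.
  H_2: rank ker ∂_2 − rank ∂_3 = (10 − 10) − 0 = 0, and there is no ∂_3, so H_2 = 0.

H_0 = Z,  H_1 = Z/2,  H_2 = 0.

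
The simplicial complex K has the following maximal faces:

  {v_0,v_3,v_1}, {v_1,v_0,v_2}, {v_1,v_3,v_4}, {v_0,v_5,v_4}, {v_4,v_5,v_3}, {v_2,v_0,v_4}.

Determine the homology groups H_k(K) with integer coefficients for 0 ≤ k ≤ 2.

Order the vertices as v_0 < v_1 < v_2 < v_3 < v_4 < v_5. Listing each simplex with vertices in this order, K has dimension 2 with simplices:

  0-simplices (6): [v_0], [v_1], [v_2], [v_3], [v_4], [v_5]
  1-simplices (12): [v_0,v_1], [v_0,v_2], [v_0,v_3], [v_0,v_4], [v_0,v_5], [v_1,v_2], [v_1,v_3], [v_1,v_4], [v_2,v_4], [v_3,v_4], [v_3,v_5], [v_4,v_5]
  2-simplices (6): [v_0,v_1,v_2], [v_0,v_1,v_3], [v_0,v_2,v_4], [v_0,v_4,v_5], [v_1,v_3,v_4], [v_3,v_4,v_5]

Hence C_0 ≅ Z^6, C_1 ≅ Z^12, C_2 ≅ Z^6.

Boundary ∂_1: C_1 → C_0 is given by ∂[p,q] = [q] − [p]. For instance
  ∂[v_4,v_5] = [v_5] − [v_4].
The resulting 6×12 matrix has rank 5, and its Smith normal form has invariant factors (1,1,1,1,1).

The boundary map ∂_2: C_2 → C_1 acts by ∂[p,q,r] = [q,r] − [p,r] + [p,q]. For instance
  ∂[v_0,v_1,v_2] = [v_1,v_2] − [v_0,v_2] + [v_0,v_1],
  ∂[v_1,v_3,v_4] = [v_3,v_4] − [v_1,v_4] + [v_1,v_3].
The 12×6 boundary matrix has rank 6 and Smith normal form diag(1,1,1,1,1,1).

Reading off H_k = ker ∂_k / im ∂_{k+1}:

  H_0: rank C_0 − rank ∂_1 = 6 − 5 = 1, and the invariant factors of ∂_1 are all 1, so H_0 ≅ Z.
  H_1: rank ker ∂_1 − rank ∂_2 = (12 − 5) − 6 = 1, and the invariant factors of ∂_2 are all 1, so H_1 ≅ Z.
  H_2: rank ker ∂_2 − rank ∂_3 = (6 − 6) − 0 = 0, and there is no ∂_3, so H_2 ≅ 0.

H_0 = Z,  H_1 = Z,  H_2 = 0.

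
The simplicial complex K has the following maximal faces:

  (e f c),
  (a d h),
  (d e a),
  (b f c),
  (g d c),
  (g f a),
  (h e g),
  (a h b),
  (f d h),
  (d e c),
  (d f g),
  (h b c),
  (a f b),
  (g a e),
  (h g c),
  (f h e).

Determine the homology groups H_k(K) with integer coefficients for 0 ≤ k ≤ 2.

H_0 ≅ Z,  H_1 ≅ Z^2,  H_2 ≅ Z.

Order the vertices as a < b < c < d < e < f < g < h. Listing each simplex with vertices in this order, K has dimension 2 with simplices:

  0-simplices (8): a, b, c, d, e, f, g, h
  1-simplices (24): ab, ad, ae, af, ag, ah, bc, bf, bh, cd, ce, cf, cg, ch, de, df, dg, dh, ef, eg, eh, fg, fh, gh
  2-simplices (16): abf, abh, ade, adh, aeg, afg, bcf, bch, cde, cdg, cef, cgh, dfg, dfh, efh, egh

Hence C_0 ≅ Z^8, C_1 ≅ Z^24, C_2 ≅ Z^16.

The boundary map ∂_1: C_1 → C_0 sends each edge [p,q] (with p < q) to q − p.
This gives a 8×24 integer matrix of rank 7; reducing to Smith normal form yields diagonal entries (1,1,1,1,1,1,1).

Boundary ∂_2: C_2 → C_1 maps a triangle to the signed sum of its edges. For instance
  ∂aeg = eg − ag + ae,
  ∂ade = de − ae + ad.
The resulting 24×16 matrix has rank 15, and its Smith normal form has invariant factors (1,1,1,1,1,1,1,1,1,1,1,1,1,1,1).

Now H_k = ker ∂_k / im ∂_{k+1}, so:

  H_0: rank C_0 − rank ∂_1 = 8 − 7 = 1, and the invariant factors of ∂_1 are all 1, so H_0 ≅ Z.
  H_1: rank ker ∂_1 − rank ∂_2 = (24 − 7) − 15 = 2, and the invariant factors of ∂_2 are all 1, so H_1 ≅ Z^2.
  H_2: rank ker ∂_2 − rank ∂_3 = (16 − 15) − 0 = 1, and there is no ∂_3, so H_2 ≅ Z.

As a check, the Euler characteristic is 8 − 24 + 16 = 0, which agrees with 1 − 2 + 1 = 0.
(K is a triangulation of the torus T^2.)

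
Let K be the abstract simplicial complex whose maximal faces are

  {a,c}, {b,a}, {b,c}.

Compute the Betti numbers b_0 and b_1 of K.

b_0 = 1, b_1 = 1.

Take the total order a < b < c on the vertex set. Then K (dimension 1) consists of the simplices:

  0-simplices (3): a, b, c
  1-simplices (3): ab, ac, bc

giving chain groups C_0 ≅ Z^3, C_1 ≅ Z^3.

∂_1: C_1 → C_0 is given by ∂[p,q] = [q] − [p].
The resulting 3×3 matrix has rank 2, and its Smith normal form has invariant factors (1,1).

Computing H_k = (kernel of ∂_k) / (image of ∂_{k+1}):

  H_0: rank C_0 − rank ∂_1 = 3 − 2 = 1, and the invariant factors of ∂_1 are all 1, so H_0 = Z.
  H_1: rank ker ∂_1 − rank ∂_2 = (3 − 2) − 0 = 1, and there is no ∂_2, so H_1 = Z.

Hence the Betti numbers are b_0 = 1, b_1 = 1.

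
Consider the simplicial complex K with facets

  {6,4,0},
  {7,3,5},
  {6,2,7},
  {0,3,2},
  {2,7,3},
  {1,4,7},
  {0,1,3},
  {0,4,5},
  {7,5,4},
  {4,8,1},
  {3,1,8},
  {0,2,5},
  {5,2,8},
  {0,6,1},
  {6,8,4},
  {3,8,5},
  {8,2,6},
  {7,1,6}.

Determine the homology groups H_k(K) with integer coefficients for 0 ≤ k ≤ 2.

Order the vertices as 0 < 1 < 2 < 3 < 4 < 5 < 6 < 7 < 8. Listing each simplex with vertices in this order, K has dimension 2 with simplices:

  0-simplices (9): [0], [1], [2], [3], [4], [5], [6], [7], [8]
  1-simplices (27): (27 of them)
  2-simplices (18): [0,1,3], [0,1,6], [0,2,3], [0,2,5], [0,4,5], [0,4,6], [1,3,8], [1,4,7], [1,4,8], [1,6,7], [2,3,7], [2,5,8], [2,6,7], [2,6,8], [3,5,7], [3,5,8], [4,5,7], [4,6,8]

so the chain groups are C_0 ≅ Z^9, C_1 ≅ Z^27, C_2 ≅ Z^18.

The boundary map ∂_1: C_1 → C_0 is given by ∂[p,q] = [q] − [p]. For instance
  ∂[1,4] = [4] − [1].
This gives a 9×27 integer matrix of rank 8; reducing to Smith normal form yields diagonal entries (1,1,1,1,1,1,1,1).

∂_2: C_2 → C_1 acts by ∂[p,q,r] = [q,r] − [p,r] + [p,q]. For instance
  ∂[3,5,8] = [5,8] − [3,8] + [3,5],
  ∂[0,2,5] = [2,5] − [0,5] + [0,2].
The 27×18 boundary matrix has rank 18 and Smith normal form diag(1,1,1,1,1,1,1,1,1,1,1,1,1,1,1,1,1,2).

Reading off H_k = ker ∂_k / im ∂_{k+1}:

  H_0: rank C_0 − rank ∂_1 = 9 − 8 = 1, and the invariant factors of ∂_1 are all 1, so H_0 ≅ Z.
  H_1: rank ker ∂_1 − rank ∂_2 = (27 − 8) − 18 = 1, and ∂_2 has invariant factor 2 > 1, so H_1 ≅ Z ⊕ Z_2.
  H_2: rank ker ∂_2 − rank ∂_3 = (18 − 18) − 0 = 0, and there is no ∂_3, so H_2 ≅ 0.

As a check, the Euler characteristic is 9 − 27 + 18 = 0, which agrees with 1 − 1 + 0 = 0.

H_0 ≅ Z,  H_1 ≅ Z ⊕ Z_2,  H_2 = 0.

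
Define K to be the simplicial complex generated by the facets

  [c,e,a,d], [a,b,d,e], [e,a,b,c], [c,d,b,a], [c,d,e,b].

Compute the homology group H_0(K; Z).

H_0 = Z.

K has 5 vertices, 10 edges, 10 triangles, 5 3-simplices.
rank ∂_0 = 0, rank ∂_1 = 4 ⇒ b_0 = 5 − 0 − 4 = 1; all invariant factors of ∂_1 are 1 so no torsion. So H_0 ≅ Z.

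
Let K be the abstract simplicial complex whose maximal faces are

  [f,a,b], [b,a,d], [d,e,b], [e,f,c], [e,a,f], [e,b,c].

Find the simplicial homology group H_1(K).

H_1 ≅ Z.

Take the total order a < b < c < d < e < f on the vertex set. Then K (dimension 2) consists of the simplices:

  0-simplices (6): a, b, c, d, e, f
  1-simplices (12): ab, ad, ae, af, bc, bd, be, bf, ce, cf, de, ef
  2-simplices (6): abd, abf, aef, bce, bde, cef

giving chain groups C_0 ≅ Z^6, C_1 ≅ Z^12, C_2 ≅ Z^6.

Boundary ∂_1: C_1 → C_0 is given by ∂[p,q] = [q] − [p].
As a 6×12 matrix over Z this has rank 5, with invariant factors (1,1,1,1,1).

∂_2: C_2 → C_1 acts by ∂[p,q,r] = [q,r] − [p,r] + [p,q]. For instance
  ∂cef = ef − cf + ce,
  ∂bde = de − be + bd.
This gives a 12×6 integer matrix of rank 6; reducing to Smith normal form yields diagonal entries (1,1,1,1,1,1).

Computing H_k = (kernel of ∂_k) / (image of ∂_{k+1}):

  H_1: rank ker ∂_1 − rank ∂_2 = (12 − 5) − 6 = 1, and the invariant factors of ∂_2 are all 1, so H_1 ≅ Z.

(K is a triangulation of the cylinder S^1 x I.)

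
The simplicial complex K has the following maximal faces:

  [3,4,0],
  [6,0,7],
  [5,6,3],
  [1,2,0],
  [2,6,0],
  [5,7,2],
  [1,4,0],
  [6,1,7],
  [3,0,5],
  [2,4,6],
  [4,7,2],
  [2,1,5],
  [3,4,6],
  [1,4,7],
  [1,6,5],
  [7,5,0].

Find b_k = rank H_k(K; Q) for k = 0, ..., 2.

b_0 = 1, b_1 = 2, b_2 = 1.

Order the vertices as 0 < 1 < 2 < 3 < 4 < 5 < 6 < 7. Listing each simplex with vertices in this order, K has dimension 2 with simplices:

  0-simplices (8): [0], [1], [2], [3], [4], [5], [6], [7]
  1-simplices (24): (24 of them)
  2-simplices (16): [0,1,2], [0,1,4], [0,2,6], [0,3,4], [0,3,5], [0,5,7], [0,6,7], [1,2,5], [1,4,7], [1,5,6], [1,6,7], [2,4,6], [2,4,7], [2,5,7], [3,4,6], [3,5,6]

Hence C_0 ≅ Z^8, C_1 ≅ Z^24, C_2 ≅ Z^16.

Boundary ∂_1: C_1 → C_0 sends each edge [p,q] (with p < q) to q − p. For instance
  ∂[0,6] = [6] − [0].
The 8×24 boundary matrix has rank 7 and Smith normal form diag(1,1,1,1,1,1,1).

The boundary map ∂_2: C_2 → C_1 acts by ∂[p,q,r] = [q,r] − [p,r] + [p,q]. For instance
  ∂[1,4,7] = [4,7] − [1,7] + [1,4],
  ∂[1,6,7] = [6,7] − [1,7] + [1,6].
This gives a 24×16 integer matrix of rank 15; reducing to Smith normal form yields diagonal entries (1,1,1,1,1,1,1,1,1,1,1,1,1,1,1).

From H_k ≅ ker(∂_k) / im(∂_{k+1}) we obtain:

  H_0: rank C_0 − rank ∂_1 = 8 − 7 = 1, and the invariant factors of ∂_1 are all 1, so H_0 = Z.
  H_1: rank ker ∂_1 − rank ∂_2 = (24 − 7) − 15 = 2, and the invariant factors of ∂_2 are all 1, so H_1 = Z^2.
  H_2: rank ker ∂_2 − rank ∂_3 = (16 − 15) − 0 = 1, and there is no ∂_3, so H_2 = Z.

As a check, the Euler characteristic is 8 − 24 + 16 = 0, which agrees with 1 − 2 + 1 = 0.

Hence the Betti numbers are b_0 = 1, b_1 = 2, b_2 = 1.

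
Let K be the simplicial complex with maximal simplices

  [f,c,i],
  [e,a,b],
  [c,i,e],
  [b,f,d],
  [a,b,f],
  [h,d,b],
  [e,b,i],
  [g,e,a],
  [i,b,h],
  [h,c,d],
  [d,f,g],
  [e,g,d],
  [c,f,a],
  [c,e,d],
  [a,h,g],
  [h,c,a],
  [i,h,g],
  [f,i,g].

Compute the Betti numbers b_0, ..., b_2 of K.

Fix the vertex order a < b < c < d < e < f < g < h < i and write every simplex with vertices in increasing order. Then dim K = 2 and the simplices of K are:

  0-simplices (9): a, b, c, d, e, f, g, h, i
  1-simplices (27): ab, ac, ae, af, ag, ah, bd, be, bf, bh, bi, cd, ce, cf, ch, ci, de, df, dg, dh, eg, ei, fg, fi, gh, gi, hi
  2-simplices (18): abe, abf, acf, ach, aeg, agh, bdf, bdh, bei, bhi, cde, cdh, cei, cfi, deg, dfg, fgi, ghi

giving chain groups C_0 ≅ Z^9, C_1 ≅ Z^27, C_2 ≅ Z^18.

∂_1: C_1 → C_0 sends each edge [p,q] (with p < q) to q − p.
As a 9×27 matrix over Z this has rank 8, with invariant factors (1,1,1,1,1,1,1,1).

∂_2: C_2 → C_1 acts by ∂[p,q,r] = [q,r] − [p,r] + [p,q]. For instance
  ∂fgi = gi − fi + fg,
  ∂ach = ch − ah + ac.
As a 27×18 matrix over Z this has rank 17, with invariant factors (1,1,1,1,1,1,1,1,1,1,1,1,1,1,1,1,1).

Reading off H_k = ker ∂_k / im ∂_{k+1}:

  H_0: rank C_0 − rank ∂_1 = 9 − 8 = 1, and the invariant factors of ∂_1 are all 1, so H_0 ≅ Z.
  H_1: rank ker ∂_1 − rank ∂_2 = (27 − 8) − 17 = 2, and the invariant factors of ∂_2 are all 1, so H_1 ≅ Z^2.
  H_2: rank ker ∂_2 − rank ∂_3 = (18 − 17) − 0 = 1, and there is no ∂_3, so H_2 ≅ Z.

As a check, the Euler characteristic is 9 − 27 + 18 = 0, which agrees with 1 − 2 + 1 = 0.

Hence the Betti numbers are b_0 = 1, b_1 = 2, b_2 = 1.

b_0 = 1, b_1 = 2, b_2 = 1.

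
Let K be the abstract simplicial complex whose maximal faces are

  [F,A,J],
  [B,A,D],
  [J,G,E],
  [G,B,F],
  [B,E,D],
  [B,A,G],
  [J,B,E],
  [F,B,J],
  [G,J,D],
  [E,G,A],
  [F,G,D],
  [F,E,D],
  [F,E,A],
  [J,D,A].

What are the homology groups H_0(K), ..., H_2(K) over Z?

H_0 ≅ Z,  H_1 ≅ Z^2,  H_2 ≅ Z.

Take the total order A < B < D < E < F < G < J on the vertex set. Then K (dimension 2) consists of the simplices:

  0-simplices (7): A, B, D, E, F, G, J
  1-simplices (21): AB, AD, AE, AF, AG, AJ, BD, BE, BF, BG, BJ, DE, DF, DG, DJ, EF, EG, EJ, FG, FJ, GJ
  2-simplices (14): ABD, ABG, ADJ, AEF, AEG, AFJ, BDE, BEJ, BFG, BFJ, DEF, DFG, DGJ, EGJ

giving chain groups C_0 ≅ Z^7, C_1 ≅ Z^21, C_2 ≅ Z^14.

∂_1: C_1 → C_0 maps an edge to its endpoints' difference, ∂[p,q] = q − p.
As a 7×21 matrix over Z this has rank 6, with invariant factors (1,1,1,1,1,1).

The boundary map ∂_2: C_2 → C_1 acts by ∂[p,q,r] = [q,r] − [p,r] + [p,q]. For instance
  ∂BFJ = FJ − BJ + BF,
  ∂DFG = FG − DG + DF.
The resulting 21×14 matrix has rank 13, and its Smith normal form has invariant factors (1,1,1,1,1,1,1,1,1,1,1,1,1).

Reading off H_k = ker ∂_k / im ∂_{k+1}:

  H_0: rank C_0 − rank ∂_1 = 7 − 6 = 1, and the invariant factors of ∂_1 are all 1, so H_0 ≅ Z.
  H_1: rank ker ∂_1 − rank ∂_2 = (21 − 6) − 13 = 2, and the invariant factors of ∂_2 are all 1, so H_1 ≅ Z^2.
  H_2: rank ker ∂_2 − rank ∂_3 = (14 − 13) − 0 = 1, and there is no ∂_3, so H_2 ≅ Z.

As a check, the Euler characteristic is 7 − 21 + 14 = 0, which agrees with 1 − 2 + 1 = 0.
(K is a triangulation of the torus T^2.)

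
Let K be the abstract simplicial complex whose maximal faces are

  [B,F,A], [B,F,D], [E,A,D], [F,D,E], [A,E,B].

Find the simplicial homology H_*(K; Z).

Fix the vertex order A < B < D < E < F and write every simplex with vertices in increasing order. Then dim K = 2 and the simplices of K are:

  0-simplices (5): A, B, D, E, F
  1-simplices (10): AB, AD, AE, AF, BD, BE, BF, DE, DF, EF
  2-simplices (5): ABE, ABF, ADE, BDF, DEF

so the chain groups are C_0 ≅ Z^5, C_1 ≅ Z^10, C_2 ≅ Z^5.

The boundary map ∂_1: C_1 → C_0 sends each edge [p,q] (with p < q) to q − p. For instance
  ∂AE = E − A.
As a 5×10 matrix over Z this has rank 4, with invariant factors (1,1,1,1).

Boundary ∂_2: C_2 → C_1 sends each 2-simplex [p,q,r] to [q,r] − [p,r] + [p,q]. For instance
  ∂ABE = BE − AE + AB,
  ∂ADE = DE − AE + AD.
The 10×5 boundary matrix has rank 5 and Smith normal form diag(1,1,1,1,1).

From H_k ≅ ker(∂_k) / im(∂_{k+1}) we obtain:

  H_0: rank C_0 − rank ∂_1 = 5 − 4 = 1, and the invariant factors of ∂_1 are all 1, so H_0 ≅ Z.
  H_1: rank ker ∂_1 − rank ∂_2 = (10 − 4) − 5 = 1, and the invariant factors of ∂_2 are all 1, so H_1 ≅ Z.
  H_2: rank ker ∂_2 − rank ∂_3 = (5 − 5) − 0 = 0, and there is no ∂_3, so H_2 ≅ 0.

As a check, the Euler characteristic is 5 − 10 + 5 = 0, which agrees with 1 − 1 + 0 = 0.
(K is a triangulation of the Möbius band.)

H_0 ≅ Z,  H_1 ≅ Z,  H_2 = 0.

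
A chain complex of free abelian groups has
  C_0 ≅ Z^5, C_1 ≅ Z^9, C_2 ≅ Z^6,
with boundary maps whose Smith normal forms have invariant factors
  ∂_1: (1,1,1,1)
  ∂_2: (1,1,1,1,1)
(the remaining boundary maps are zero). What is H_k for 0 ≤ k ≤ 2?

H_0: b_0 = 5 − 0 − 4 = 1; torsion from ∂_1 factors > 1: none. So H_0 = Z.
H_1: b_1 = 9 − 4 − 5 = 0; torsion from ∂_2 factors > 1: none. So H_1 = 0.
H_2: b_2 = 6 − 5 − 0 = 1; torsion from ∂_3 factors > 1: none. So H_2 = Z.

H_0 = Z,  H_1 = 0,  H_2 = Z.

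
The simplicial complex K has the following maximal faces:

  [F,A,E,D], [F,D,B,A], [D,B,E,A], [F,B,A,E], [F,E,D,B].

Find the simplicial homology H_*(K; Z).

H_0 = Z,  H_1 = 0,  H_2 = 0,  H_3 = Z.

We work with the vertex ordering A < B < D < E < F. The simplices of K, each written with vertices in increasing order, are:

  0-simplices (5): A, B, D, E, F
  1-simplices (10): AB, AD, AE, AF, BD, BE, BF, DE, DF, EF
  2-simplices (10): ABD, ABE, ABF, ADE, ADF, AEF, BDE, BDF, BEF, DEF
  3-simplices (5): ABDE, ABDF, ABEF, ADEF, BDEF

giving chain groups C_0 ≅ Z^5, C_1 ≅ Z^10, C_2 ≅ Z^10, C_3 ≅ Z^5.

∂_1: C_1 → C_0 maps an edge to its endpoints' difference, ∂[p,q] = q − p. For instance
  ∂BF = F − B.
The resulting 5×10 matrix has rank 4, and its Smith normal form has invariant factors (1,1,1,1).

∂_2: C_2 → C_1 acts by ∂[p,q,r] = [q,r] − [p,r] + [p,q]. For instance
  ∂ABE = BE − AE + AB,
  ∂ADE = DE − AE + AD.
The resulting 10×10 matrix has rank 6, and its Smith normal form has invariant factors (1,1,1,1,1,1).

∂_3: C_3 → C_2 sends each 3-simplex σ to the alternating sum Σ_i (−1)^i (σ with its i-th vertex removed). For instance
  ∂ABDF = BDF − ADF + ABF − ABD,
  ∂BDEF = DEF − BEF + BDF − BDE.
This gives a 10×5 integer matrix of rank 4; reducing to Smith normal form yields diagonal entries (1,1,1,1).

From H_k ≅ ker(∂_k) / im(∂_{k+1}) we obtain:

  H_0: rank C_0 − rank ∂_1 = 5 − 4 = 1, and the invariant factors of ∂_1 are all 1, so H_0 ≅ Z.
  H_1: rank ker ∂_1 − rank ∂_2 = (10 − 4) − 6 = 0, and the invariant factors of ∂_2 are all 1, so H_1 ≅ 0.
  H_2: rank ker ∂_2 − rank ∂_3 = (10 − 6) − 4 = 0, and the invariant factors of ∂_3 are all 1, so H_2 ≅ 0.
  H_3: rank ker ∂_3 − rank ∂_4 = (5 − 4) − 0 = 1, and there is no ∂_4, so H_3 ≅ Z.

As a check, the Euler characteristic is 5 − 10 + 10 − 5 = 0, which agrees with 1 − 0 + 0 − 1 = 0.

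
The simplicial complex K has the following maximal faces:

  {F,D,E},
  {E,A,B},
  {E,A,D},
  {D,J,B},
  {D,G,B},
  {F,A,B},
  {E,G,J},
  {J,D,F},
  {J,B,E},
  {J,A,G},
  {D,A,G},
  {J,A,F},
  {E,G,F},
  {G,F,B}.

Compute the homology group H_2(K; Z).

Take the total order A < B < D < E < F < G < J on the vertex set. Then K (dimension 2) consists of the simplices:

  0-simplices (7): A, B, D, E, F, G, J
  1-simplices (21): AB, AD, AE, AF, AG, AJ, BD, BE, BF, BG, BJ, DE, DF, DG, DJ, EF, EG, EJ, FG, FJ, GJ
  2-simplices (14): ABE, ABF, ADE, ADG, AFJ, AGJ, BDG, BDJ, BEJ, BFG, DEF, DFJ, EFG, EGJ

Hence C_0 ≅ Z^7, C_1 ≅ Z^21, C_2 ≅ Z^14.

Boundary ∂_1: C_1 → C_0 sends each edge [p,q] (with p < q) to q − p.
The resulting 7×21 matrix has rank 6, and its Smith normal form has invariant factors (1,1,1,1,1,1).

∂_2: C_2 → C_1 sends each 2-simplex [p,q,r] to [q,r] − [p,r] + [p,q]. For instance
  ∂BEJ = EJ − BJ + BE,
  ∂ADE = DE − AE + AD.
As a 21×14 matrix over Z this has rank 13, with invariant factors (1,1,1,1,1,1,1,1,1,1,1,1,1).

Reading off H_k = ker ∂_k / im ∂_{k+1}:

  H_2: rank ker ∂_2 − rank ∂_3 = (14 − 13) − 0 = 1, and there is no ∂_3, so H_2 = Z.

H_2 ≅ Z.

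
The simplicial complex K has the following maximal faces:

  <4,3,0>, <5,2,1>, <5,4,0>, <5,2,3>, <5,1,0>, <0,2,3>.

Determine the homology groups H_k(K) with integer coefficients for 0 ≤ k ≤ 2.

We work with the vertex ordering 0 < 1 < 2 < 3 < 4 < 5. The simplices of K, each written with vertices in increasing order, are:

  0-simplices (6): [0], [1], [2], [3], [4], [5]
  1-simplices (12): [0,1], [0,2], [0,3], [0,4], [0,5], [1,2], [1,5], [2,3], [2,5], [3,4], [3,5], [4,5]
  2-simplices (6): [0,1,5], [0,2,3], [0,3,4], [0,4,5], [1,2,5], [2,3,5]

giving chain groups C_0 ≅ Z^6, C_1 ≅ Z^12, C_2 ≅ Z^6.

Boundary ∂_1: C_1 → C_0 maps an edge to its endpoints' difference, ∂[p,q] = q − p.
This gives a 6×12 integer matrix of rank 5; reducing to Smith normal form yields diagonal entries (1,1,1,1,1).

Boundary ∂_2: C_2 → C_1 sends each 2-simplex [p,q,r] to [q,r] − [p,r] + [p,q]. For instance
  ∂[0,4,5] = [4,5] − [0,5] + [0,4],
  ∂[0,1,5] = [1,5] − [0,5] + [0,1].
As a 12×6 matrix over Z this has rank 6, with invariant factors (1,1,1,1,1,1).

Now H_k = ker ∂_k / im ∂_{k+1}, so:

  H_0: rank C_0 − rank ∂_1 = 6 − 5 = 1, and the invariant factors of ∂_1 are all 1, so H_0 ≅ Z.
  H_1: rank ker ∂_1 − rank ∂_2 = (12 − 5) − 6 = 1, and the invariant factors of ∂_2 are all 1, so H_1 ≅ Z.
  H_2: rank ker ∂_2 − rank ∂_3 = (6 − 6) − 0 = 0, and there is no ∂_3, so H_2 ≅ 0.

(K is a triangulation of the cylinder S^1 x I.)

H_0 = Z,  H_1 = Z,  H_2 = 0.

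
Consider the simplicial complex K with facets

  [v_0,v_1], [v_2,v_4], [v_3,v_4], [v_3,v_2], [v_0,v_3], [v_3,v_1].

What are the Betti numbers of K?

K has 5 vertices, 6 edges.
rank ∂_0 = 0, rank ∂_1 = 4 ⇒ b_0 = 5 − 0 − 4 = 1; all invariant factors of ∂_1 are 1 so no torsion. So H_0 = Z.
rank ∂_1 = 4, rank ∂_2 = 0 ⇒ b_1 = 6 − 4 − 0 = 2. So H_1 = Z^2.

b_0 = 1, b_1 = 2.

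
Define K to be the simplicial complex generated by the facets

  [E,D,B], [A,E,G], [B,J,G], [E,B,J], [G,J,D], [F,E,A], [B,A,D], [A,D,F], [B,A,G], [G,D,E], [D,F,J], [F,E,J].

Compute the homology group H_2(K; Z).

Take the total order A < B < D < E < F < G < J on the vertex set. Then K (dimension 2) consists of the simplices:

  0-simplices (7): A, B, D, E, F, G, J
  1-simplices (18): AB, AD, AE, AF, AG, BD, BE, BG, BJ, DE, DF, DG, DJ, EF, EG, EJ, FJ, GJ
  2-simplices (12): ABD, ABG, ADF, AEF, AEG, BDE, BEJ, BGJ, DEG, DFJ, DGJ, EFJ

Hence C_0 ≅ Z^7, C_1 ≅ Z^18, C_2 ≅ Z^12.

∂_1: C_1 → C_0 sends each edge [p,q] (with p < q) to q − p. For instance
  ∂AF = F − A.
The 7×18 boundary matrix has rank 6 and Smith normal form diag(1,1,1,1,1,1).

Boundary ∂_2: C_2 → C_1 maps a triangle to the signed sum of its edges. For instance
  ∂ABD = BD − AD + AB,
  ∂AEG = EG − AG + AE.
As a 18×12 matrix over Z this has rank 12, with invariant factors (1,1,1,1,1,1,1,1,1,1,1,2).

Now H_k = ker ∂_k / im ∂_{k+1}, so:

  H_2: rank ker ∂_2 − rank ∂_3 = (12 − 12) − 0 = 0, and there is no ∂_3, so H_2 = 0.

H_2 = 0.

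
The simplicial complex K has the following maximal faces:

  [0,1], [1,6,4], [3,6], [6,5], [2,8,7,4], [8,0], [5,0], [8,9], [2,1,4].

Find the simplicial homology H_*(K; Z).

H_0 ≅ Z,  H_1 ≅ Z^2,  H_2 = 0,  H_3 = 0.

We work with the vertex ordering 0 < 1 < 2 < 3 < 4 < 5 < 6 < 7 < 8 < 9. The simplices of K, each written with vertices in increasing order, are:

  0-simplices (10): [0], [1], [2], [3], [4], [5], [6], [7], [8], [9]
  1-simplices (16): [0,1], [0,5], [0,8], [1,2], [1,4], [1,6], [2,4], [2,7], [2,8], [3,6], [4,6], [4,7], [4,8], [5,6], [7,8], [8,9]
  2-simplices (6): [1,2,4], [1,4,6], [2,4,7], [2,4,8], [2,7,8], [4,7,8]
  3-simplices (1): [2,4,7,8]

giving chain groups C_0 ≅ Z^10, C_1 ≅ Z^16, C_2 ≅ Z^6, C_3 ≅ Z^1.

The boundary map ∂_1: C_1 → C_0 is given by ∂[p,q] = [q] − [p]. For instance
  ∂[0,1] = [1] − [0].
The 10×16 boundary matrix has rank 9 and Smith normal form diag(1,1,1,1,1,1,1,1,1).

Boundary ∂_2: C_2 → C_1 acts by ∂[p,q,r] = [q,r] − [p,r] + [p,q]. For instance
  ∂[2,4,8] = [4,8] − [2,8] + [2,4],
  ∂[1,4,6] = [4,6] − [1,6] + [1,4].
As a 16×6 matrix over Z this has rank 5, with invariant factors (1,1,1,1,1).

Boundary ∂_3: C_3 → C_2 sends each 3-simplex σ to the alternating sum Σ_i (−1)^i (σ with its i-th vertex removed). For instance
  ∂[2,4,7,8] = [4,7,8] − [2,7,8] + [2,4,8] − [2,4,7].
The resulting 6×1 matrix has rank 1, and its Smith normal form has invariant factors (1).

Now H_k = ker ∂_k / im ∂_{k+1}, so:

  H_0: rank C_0 − rank ∂_1 = 10 − 9 = 1, and the invariant factors of ∂_1 are all 1, so H_0 = Z.
  H_1: rank ker ∂_1 − rank ∂_2 = (16 − 9) − 5 = 2, and the invariant factors of ∂_2 are all 1, so H_1 = Z^2.
  H_2: rank ker ∂_2 − rank ∂_3 = (6 − 5) − 1 = 0, and the invariant factors of ∂_3 are all 1, so H_2 = 0.
  H_3: rank ker ∂_3 − rank ∂_4 = (1 − 1) − 0 = 0, and there is no ∂_4, so H_3 = 0.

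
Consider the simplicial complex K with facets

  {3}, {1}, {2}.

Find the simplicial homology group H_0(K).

H_0 ≅ Z^3.

K has 3 vertices.
rank ∂_0 = 0, rank ∂_1 = 0 ⇒ b_0 = 3 − 0 − 0 = 3. So H_0 = Z^3.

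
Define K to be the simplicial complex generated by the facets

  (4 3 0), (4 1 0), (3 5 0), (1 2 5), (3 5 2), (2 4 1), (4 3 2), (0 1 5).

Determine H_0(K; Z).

H_0 = Z.

Order the vertices as 0 < 1 < 2 < 3 < 4 < 5. Listing each simplex with vertices in this order, K has dimension 2 with simplices:

  0-simplices (6): [0], [1], [2], [3], [4], [5]
  1-simplices (12): [0,1], [0,3], [0,4], [0,5], [1,2], [1,4], [1,5], [2,3], [2,4], [2,5], [3,4], [3,5]
  2-simplices (8): [0,1,4], [0,1,5], [0,3,4], [0,3,5], [1,2,4], [1,2,5], [2,3,4], [2,3,5]

giving chain groups C_0 ≅ Z^6, C_1 ≅ Z^12, C_2 ≅ Z^8.

∂_1: C_1 → C_0 is given by ∂[p,q] = [q] − [p].
As a 6×12 matrix over Z this has rank 5, with invariant factors (1,1,1,1,1).

∂_2: C_2 → C_1 maps a triangle to the signed sum of its edges. For instance
  ∂[0,1,5] = [1,5] − [0,5] + [0,1],
  ∂[2,3,4] = [3,4] − [2,4] + [2,3].
This gives a 12×8 integer matrix of rank 7; reducing to Smith normal form yields diagonal entries (1,1,1,1,1,1,1).

Computing H_k = (kernel of ∂_k) / (image of ∂_{k+1}):

  H_0: rank C_0 − rank ∂_1 = 6 − 5 = 1, and the invariant factors of ∂_1 are all 1, so H_0 ≅ Z.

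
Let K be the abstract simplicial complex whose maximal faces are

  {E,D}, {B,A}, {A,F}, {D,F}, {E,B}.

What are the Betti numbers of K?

We work with the vertex ordering A < B < D < E < F. The simplices of K, each written with vertices in increasing order, are:

  0-simplices (5): A, B, D, E, F
  1-simplices (5): AB, AF, BE, DE, DF

so the chain groups are C_0 ≅ Z^5, C_1 ≅ Z^5.

The boundary map ∂_1: C_1 → C_0 maps an edge to its endpoints' difference, ∂[p,q] = q − p.
This gives a 5×5 integer matrix of rank 4; reducing to Smith normal form yields diagonal entries (1,1,1,1).

From H_k ≅ ker(∂_k) / im(∂_{k+1}) we obtain:

  H_0: rank C_0 − rank ∂_1 = 5 − 4 = 1, and the invariant factors of ∂_1 are all 1, so H_0 = Z.
  H_1: rank ker ∂_1 − rank ∂_2 = (5 − 4) − 0 = 1, and there is no ∂_2, so H_1 = Z.

Hence the Betti numbers are b_0 = 1, b_1 = 1.

b_0 = 1, b_1 = 1.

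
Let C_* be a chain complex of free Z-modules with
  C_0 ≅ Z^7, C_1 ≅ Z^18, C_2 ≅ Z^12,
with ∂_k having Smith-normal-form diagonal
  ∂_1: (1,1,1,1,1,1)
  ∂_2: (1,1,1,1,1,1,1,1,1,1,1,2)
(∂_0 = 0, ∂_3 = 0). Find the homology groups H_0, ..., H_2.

H_0: b_0 = 7 − 0 − 6 = 1; torsion from ∂_1 factors > 1: none. So H_0 = Z.
H_1: b_1 = 18 − 6 − 12 = 0; torsion from ∂_2 factors > 1: [2]. So H_1 = Z/2Z.
H_2: b_2 = 12 − 12 − 0 = 0; torsion from ∂_3 factors > 1: none. So H_2 = 0.

H_0 = Z,  H_1 = Z/2Z,  H_2 = 0.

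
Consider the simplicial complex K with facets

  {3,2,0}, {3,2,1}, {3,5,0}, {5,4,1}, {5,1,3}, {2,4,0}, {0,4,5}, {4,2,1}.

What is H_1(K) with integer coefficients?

We work with the vertex ordering 0 < 1 < 2 < 3 < 4 < 5. The simplices of K, each written with vertices in increasing order, are:

  0-simplices (6): [0], [1], [2], [3], [4], [5]
  1-simplices (12): [0,2], [0,3], [0,4], [0,5], [1,2], [1,3], [1,4], [1,5], [2,3], [2,4], [3,5], [4,5]
  2-simplices (8): [0,2,3], [0,2,4], [0,3,5], [0,4,5], [1,2,3], [1,2,4], [1,3,5], [1,4,5]

so the chain groups are C_0 ≅ Z^6, C_1 ≅ Z^12, C_2 ≅ Z^8.

∂_1: C_1 → C_0 maps an edge to its endpoints' difference, ∂[p,q] = q − p.
The resulting 6×12 matrix has rank 5, and its Smith normal form has invariant factors (1,1,1,1,1).

Boundary ∂_2: C_2 → C_1 maps a triangle to the signed sum of its edges. For instance
  ∂[0,4,5] = [4,5] − [0,5] + [0,4],
  ∂[1,3,5] = [3,5] − [1,5] + [1,3].
The resulting 12×8 matrix has rank 7, and its Smith normal form has invariant factors (1,1,1,1,1,1,1).

From H_k ≅ ker(∂_k) / im(∂_{k+1}) we obtain:

  H_1: rank ker ∂_1 − rank ∂_2 = (12 − 5) − 7 = 0, and the invariant factors of ∂_2 are all 1, so H_1 ≅ 0.

H_1 = 0.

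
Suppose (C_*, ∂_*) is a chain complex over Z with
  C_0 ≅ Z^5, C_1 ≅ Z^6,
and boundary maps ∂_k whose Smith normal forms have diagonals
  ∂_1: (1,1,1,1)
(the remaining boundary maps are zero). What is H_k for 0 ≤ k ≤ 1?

H_0: b_0 = 5 − 0 − 4 = 1; torsion from ∂_1 factors > 1: none. So H_0 = Z.
H_1: b_1 = 6 − 4 − 0 = 2; torsion from ∂_2 factors > 1: none. So H_1 = Z^2.

H_0 = Z,  H_1 = Z^2.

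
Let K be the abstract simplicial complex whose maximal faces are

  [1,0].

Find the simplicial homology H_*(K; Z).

We work with the vertex ordering 0 < 1. The simplices of K, each written with vertices in increasing order, are:

  0-simplices (2): [0], [1]
  1-simplices (1): [0,1]

Hence C_0 ≅ Z^2, C_1 ≅ Z^1.

The boundary map ∂_1: C_1 → C_0 sends each edge [p,q] (with p < q) to q − p.
The resulting 2×1 matrix has rank 1, and its Smith normal form has invariant factors (1).

Computing H_k = (kernel of ∂_k) / (image of ∂_{k+1}):

  H_0: rank C_0 − rank ∂_1 = 2 − 1 = 1, and the invariant factors of ∂_1 are all 1, so H_0 ≅ Z.
  H_1: rank ker ∂_1 − rank ∂_2 = (1 − 1) − 0 = 0, and there is no ∂_2, so H_1 ≅ 0.

(K is a triangulation of the 1-simplex.)

H_0 ≅ Z,  H_1 = 0.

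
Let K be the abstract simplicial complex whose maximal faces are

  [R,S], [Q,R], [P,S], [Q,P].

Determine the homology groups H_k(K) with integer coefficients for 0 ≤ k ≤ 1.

Fix the vertex order P < Q < R < S and write every simplex with vertices in increasing order. Then dim K = 1 and the simplices of K are:

  0-simplices (4): P, Q, R, S
  1-simplices (4): PQ, PS, QR, RS

so the chain groups are C_0 ≅ Z^4, C_1 ≅ Z^4.

The boundary map ∂_1: C_1 → C_0 is given by ∂[p,q] = [q] − [p].
As a 4×4 matrix over Z this has rank 3, with invariant factors (1,1,1).

Reading off H_k = ker ∂_k / im ∂_{k+1}:

  H_0: rank C_0 − rank ∂_1 = 4 − 3 = 1, and the invariant factors of ∂_1 are all 1, so H_0 ≅ Z.
  H_1: rank ker ∂_1 − rank ∂_2 = (4 − 3) − 0 = 1, and there is no ∂_2, so H_1 ≅ Z.

H_0 ≅ Z,  H_1 ≅ Z.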